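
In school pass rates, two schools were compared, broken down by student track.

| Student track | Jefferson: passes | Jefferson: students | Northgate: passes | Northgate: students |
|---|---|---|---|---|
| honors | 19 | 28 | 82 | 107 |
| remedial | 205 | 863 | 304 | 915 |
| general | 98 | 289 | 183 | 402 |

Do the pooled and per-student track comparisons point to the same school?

Honors: Jefferson 19/28 = 67.9%, Northgate 82/107 = 76.6% → Northgate
Remedial: Jefferson 205/863 = 23.8%, Northgate 304/915 = 33.2% → Northgate
General: Jefferson 98/289 = 33.9%, Northgate 183/402 = 45.5% → Northgate
Overall: Jefferson 322/1180 = 27.3%, Northgate 569/1424 = 40.0% → Northgate
Northgate wins overall and in every student group — no reversal.

Yes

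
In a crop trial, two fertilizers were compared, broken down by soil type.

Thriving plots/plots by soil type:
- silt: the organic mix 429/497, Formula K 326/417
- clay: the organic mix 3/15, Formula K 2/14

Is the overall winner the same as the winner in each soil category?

Silt: the organic mix 429/497 = 86.3%, Formula K 326/417 = 78.2% → the organic mix
Clay: the organic mix 3/15 = 20.0%, Formula K 2/14 = 14.3% → the organic mix
Overall: the organic mix 432/512 = 84.4%, Formula K 328/431 = 76.1% → the organic mix
The organic mix wins overall and in every soil group — no reversal.

Yes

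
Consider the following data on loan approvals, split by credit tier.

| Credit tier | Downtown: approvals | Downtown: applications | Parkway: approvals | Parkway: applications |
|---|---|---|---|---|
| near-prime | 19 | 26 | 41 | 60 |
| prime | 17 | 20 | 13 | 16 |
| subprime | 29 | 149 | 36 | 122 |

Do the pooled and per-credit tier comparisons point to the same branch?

Near-prime: Downtown 19/26 = 73.1%, Parkway 41/60 = 68.3% → Downtown
Prime: Downtown 17/20 = 85.0%, Parkway 13/16 = 81.2% → Downtown
Subprime: Downtown 29/149 = 19.5%, Parkway 36/122 = 29.5% → Parkway
Overall: Downtown 65/195 = 33.3%, Parkway 90/198 = 45.5% → Parkway
Neither sweeps: Downtown wins 2 of 3 groups, Parkway wins 1. Parkway wins overall but not every group — no Simpson reversal.

No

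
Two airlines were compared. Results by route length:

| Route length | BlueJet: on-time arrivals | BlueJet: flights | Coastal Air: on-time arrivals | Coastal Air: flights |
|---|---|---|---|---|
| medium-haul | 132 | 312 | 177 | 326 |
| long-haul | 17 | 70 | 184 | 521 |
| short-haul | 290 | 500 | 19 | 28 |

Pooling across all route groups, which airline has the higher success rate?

BlueJet

Medium-haul: BlueJet 132/312 = 42.3%, Coastal Air 177/326 = 54.3% → Coastal Air
Long-haul: BlueJet 17/70 = 24.3%, Coastal Air 184/521 = 35.3% → Coastal Air
Short-haul: BlueJet 290/500 = 58.0%, Coastal Air 19/28 = 67.9% → Coastal Air
Overall: BlueJet 439/882 = 49.8%, Coastal Air 380/875 = 43.4% → BlueJet
(Coastal Air wins every route group but BlueJet wins overall — Coastal Air's flights skew toward the low-rate long-haul group.)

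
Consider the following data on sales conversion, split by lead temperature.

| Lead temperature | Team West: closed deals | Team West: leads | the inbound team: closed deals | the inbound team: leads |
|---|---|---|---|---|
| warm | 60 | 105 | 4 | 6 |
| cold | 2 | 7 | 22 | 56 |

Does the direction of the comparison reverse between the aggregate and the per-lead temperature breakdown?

Yes

Warm: Team West 60/105 = 57.1%, the inbound team 4/6 = 66.7% → the inbound team
Cold: Team West 2/7 = 28.6%, the inbound team 22/56 = 39.3% → the inbound team
Overall: Team West 62/112 = 55.4%, the inbound team 26/62 = 41.9% → Team West
The inbound team wins each lead group but Team West wins overall — the comparison reverses. The inbound team's leads skew toward cold, which has a lower base rate.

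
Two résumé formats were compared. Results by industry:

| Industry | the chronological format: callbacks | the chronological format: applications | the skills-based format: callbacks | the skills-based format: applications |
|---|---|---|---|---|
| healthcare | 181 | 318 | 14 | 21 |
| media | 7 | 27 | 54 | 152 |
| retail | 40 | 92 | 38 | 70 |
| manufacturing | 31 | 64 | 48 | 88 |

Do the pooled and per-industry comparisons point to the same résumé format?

No

Healthcare: the chronological format 181/318 = 56.9%, the skills-based format 14/21 = 66.7% → the skills-based format
Media: the chronological format 7/27 = 25.9%, the skills-based format 54/152 = 35.5% → the skills-based format
Retail: the chronological format 40/92 = 43.5%, the skills-based format 38/70 = 54.3% → the skills-based format
Manufacturing: the chronological format 31/64 = 48.4%, the skills-based format 48/88 = 54.5% → the skills-based format
Overall: the chronological format 259/501 = 51.7%, the skills-based format 154/331 = 46.5% → the chronological format
The skills-based format wins each industry group but the chronological format wins overall — the comparison reverses. The skills-based format's applications skew toward media, which has a lower base rate.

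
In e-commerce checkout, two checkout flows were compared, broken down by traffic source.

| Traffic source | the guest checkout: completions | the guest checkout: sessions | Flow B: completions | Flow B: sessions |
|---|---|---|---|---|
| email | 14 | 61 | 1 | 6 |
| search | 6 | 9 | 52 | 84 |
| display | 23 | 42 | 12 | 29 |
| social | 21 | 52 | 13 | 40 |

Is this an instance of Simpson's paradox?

Email: the guest checkout 14/61 = 23.0%, Flow B 1/6 = 16.7% → the guest checkout
Search: the guest checkout 6/9 = 66.7%, Flow B 52/84 = 61.9% → the guest checkout
Display: the guest checkout 23/42 = 54.8%, Flow B 12/29 = 41.4% → the guest checkout
Social: the guest checkout 21/52 = 40.4%, Flow B 13/40 = 32.5% → the guest checkout
Overall: the guest checkout 64/164 = 39.0%, Flow B 78/159 = 49.1% → Flow B
The guest checkout wins each traffic group but Flow B wins overall — the comparison reverses. The guest checkout's sessions skew toward email, which has a lower base rate.

Yes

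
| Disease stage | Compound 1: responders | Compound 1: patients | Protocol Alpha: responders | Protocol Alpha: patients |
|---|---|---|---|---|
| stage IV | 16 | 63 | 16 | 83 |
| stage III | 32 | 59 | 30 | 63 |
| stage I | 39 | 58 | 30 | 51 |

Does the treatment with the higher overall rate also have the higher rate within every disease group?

Stage IV: Compound 1 16/63 = 25.4%, Protocol Alpha 16/83 = 19.3% → Compound 1
Stage III: Compound 1 32/59 = 54.2%, Protocol Alpha 30/63 = 47.6% → Compound 1
Stage I: Compound 1 39/58 = 67.2%, Protocol Alpha 30/51 = 58.8% → Compound 1
Overall: Compound 1 87/180 = 48.3%, Protocol Alpha 76/197 = 38.6% → Compound 1
Compound 1 wins overall and in every disease group — no reversal.

Yes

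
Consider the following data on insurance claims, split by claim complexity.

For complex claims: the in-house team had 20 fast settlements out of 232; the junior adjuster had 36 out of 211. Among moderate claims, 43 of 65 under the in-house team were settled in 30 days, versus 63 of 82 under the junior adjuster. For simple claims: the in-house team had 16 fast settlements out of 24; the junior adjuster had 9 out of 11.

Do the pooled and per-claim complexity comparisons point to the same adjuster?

Yes

Complex: the in-house team 20/232 = 8.6%, the junior adjuster 36/211 = 17.1% → the junior adjuster
Moderate: the in-house team 43/65 = 66.2%, the junior adjuster 63/82 = 76.8% → the junior adjuster
Simple: the in-house team 16/24 = 66.7%, the junior adjuster 9/11 = 81.8% → the junior adjuster
Overall: the in-house team 79/321 = 24.6%, the junior adjuster 108/304 = 35.5% → the junior adjuster
The junior adjuster wins overall and in every claim group — no reversal.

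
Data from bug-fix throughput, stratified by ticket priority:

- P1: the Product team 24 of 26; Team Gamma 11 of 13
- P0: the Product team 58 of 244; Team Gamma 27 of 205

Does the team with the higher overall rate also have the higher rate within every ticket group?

Yes

P1: the Product team 24/26 = 92.3%, Team Gamma 11/13 = 84.6% → the Product team
P0: the Product team 58/244 = 23.8%, Team Gamma 27/205 = 13.2% → the Product team
Overall: the Product team 82/270 = 30.4%, Team Gamma 38/218 = 17.4% → the Product team
The Product team wins overall and in every ticket group — no reversal.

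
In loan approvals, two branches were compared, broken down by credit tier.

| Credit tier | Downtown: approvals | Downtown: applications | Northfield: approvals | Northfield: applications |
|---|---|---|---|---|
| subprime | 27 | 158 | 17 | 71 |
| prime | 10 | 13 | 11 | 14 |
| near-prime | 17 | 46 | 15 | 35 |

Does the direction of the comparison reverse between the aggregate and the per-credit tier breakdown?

Subprime: Downtown 27/158 = 17.1%, Northfield 17/71 = 23.9% → Northfield
Prime: Downtown 10/13 = 76.9%, Northfield 11/14 = 78.6% → Northfield
Near-prime: Downtown 17/46 = 37.0%, Northfield 15/35 = 42.9% → Northfield
Overall: Downtown 54/217 = 24.9%, Northfield 43/120 = 35.8% → Northfield
Northfield wins overall and in every credit group — no reversal.

No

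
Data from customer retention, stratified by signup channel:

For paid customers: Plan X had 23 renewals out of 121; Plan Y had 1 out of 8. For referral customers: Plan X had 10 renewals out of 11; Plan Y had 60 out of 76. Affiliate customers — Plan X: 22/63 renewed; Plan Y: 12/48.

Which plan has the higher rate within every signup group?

Paid: Plan X 23/121 = 19.0%, Plan Y 1/8 = 12.5% → Plan X
Referral: Plan X 10/11 = 90.9%, Plan Y 60/76 = 78.9% → Plan X
Affiliate: Plan X 22/63 = 34.9%, Plan Y 12/48 = 25.0% → Plan X
Plan X has the higher rate in all 3 groups.

Plan X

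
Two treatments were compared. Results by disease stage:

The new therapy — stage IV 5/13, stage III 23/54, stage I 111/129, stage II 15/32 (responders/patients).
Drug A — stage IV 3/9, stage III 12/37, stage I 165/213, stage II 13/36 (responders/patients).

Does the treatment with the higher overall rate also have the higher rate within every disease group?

Stage IV: the new therapy 5/13 = 38.5%, Drug A 3/9 = 33.3% → the new therapy
Stage III: the new therapy 23/54 = 42.6%, Drug A 12/37 = 32.4% → the new therapy
Stage I: the new therapy 111/129 = 86.0%, Drug A 165/213 = 77.5% → the new therapy
Stage II: the new therapy 15/32 = 46.9%, Drug A 13/36 = 36.1% → the new therapy
Overall: the new therapy 154/228 = 67.5%, Drug A 193/295 = 65.4% → the new therapy
The new therapy wins overall and in every disease group — no reversal.

Yes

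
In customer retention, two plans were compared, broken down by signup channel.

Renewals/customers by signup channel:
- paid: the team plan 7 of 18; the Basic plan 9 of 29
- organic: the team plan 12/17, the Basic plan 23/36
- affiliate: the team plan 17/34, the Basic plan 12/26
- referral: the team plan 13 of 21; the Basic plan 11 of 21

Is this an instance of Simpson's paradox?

No

Paid: the team plan 7/18 = 38.9%, the Basic plan 9/29 = 31.0% → the team plan
Organic: the team plan 12/17 = 70.6%, the Basic plan 23/36 = 63.9% → the team plan
Affiliate: the team plan 17/34 = 50.0%, the Basic plan 12/26 = 46.2% → the team plan
Referral: the team plan 13/21 = 61.9%, the Basic plan 11/21 = 52.4% → the team plan
Overall: the team plan 49/90 = 54.4%, the Basic plan 55/112 = 49.1% → the team plan
The team plan wins overall and in every signup group — no reversal.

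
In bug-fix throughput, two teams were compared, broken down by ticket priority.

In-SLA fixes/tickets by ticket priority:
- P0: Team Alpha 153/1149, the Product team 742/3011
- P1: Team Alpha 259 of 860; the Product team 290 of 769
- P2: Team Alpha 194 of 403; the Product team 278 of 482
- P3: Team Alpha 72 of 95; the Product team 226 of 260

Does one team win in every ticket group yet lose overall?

P0: Team Alpha 153/1149 = 13.3%, the Product team 742/3011 = 24.6% → the Product team
P1: Team Alpha 259/860 = 30.1%, the Product team 290/769 = 37.7% → the Product team
P2: Team Alpha 194/403 = 48.1%, the Product team 278/482 = 57.7% → the Product team
P3: Team Alpha 72/95 = 75.8%, the Product team 226/260 = 86.9% → the Product team
Overall: Team Alpha 678/2507 = 27.0%, the Product team 1536/4522 = 34.0% → the Product team
The Product team wins overall and in every ticket group — no reversal.

No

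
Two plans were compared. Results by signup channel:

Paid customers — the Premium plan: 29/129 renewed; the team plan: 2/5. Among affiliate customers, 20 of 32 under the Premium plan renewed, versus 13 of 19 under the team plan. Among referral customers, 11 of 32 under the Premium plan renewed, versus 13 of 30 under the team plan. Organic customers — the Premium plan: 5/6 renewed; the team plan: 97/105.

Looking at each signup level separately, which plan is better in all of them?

the team plan

Paid: the Premium plan 29/129 = 22.5%, the team plan 2/5 = 40.0% → the team plan
Affiliate: the Premium plan 20/32 = 62.5%, the team plan 13/19 = 68.4% → the team plan
Referral: the Premium plan 11/32 = 34.4%, the team plan 13/30 = 43.3% → the team plan
Organic: the Premium plan 5/6 = 83.3%, the team plan 97/105 = 92.4% → the team plan
The team plan has the higher rate in all 4 groups.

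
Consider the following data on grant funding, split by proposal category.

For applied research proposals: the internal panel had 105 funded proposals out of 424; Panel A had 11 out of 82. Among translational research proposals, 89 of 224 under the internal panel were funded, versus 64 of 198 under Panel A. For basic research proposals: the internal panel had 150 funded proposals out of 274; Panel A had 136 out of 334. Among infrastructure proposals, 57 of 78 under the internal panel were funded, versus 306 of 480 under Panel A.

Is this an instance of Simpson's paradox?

Yes

Applied research: the internal panel 105/424 = 24.8%, Panel A 11/82 = 13.4% → the internal panel
Translational research: the internal panel 89/224 = 39.7%, Panel A 64/198 = 32.3% → the internal panel
Basic research: the internal panel 150/274 = 54.7%, Panel A 136/334 = 40.7% → the internal panel
Infrastructure: the internal panel 57/78 = 73.1%, Panel A 306/480 = 63.8% → the internal panel
Overall: the internal panel 401/1000 = 40.1%, Panel A 517/1094 = 47.3% → Panel A
The internal panel wins each proposal group but Panel A wins overall — the comparison reverses. The internal panel's proposals skew toward applied research, which has a lower base rate.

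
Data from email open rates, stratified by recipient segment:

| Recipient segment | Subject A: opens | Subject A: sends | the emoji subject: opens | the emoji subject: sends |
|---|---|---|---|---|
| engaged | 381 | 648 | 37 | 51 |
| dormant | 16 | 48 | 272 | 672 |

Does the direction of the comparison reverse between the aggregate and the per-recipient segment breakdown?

Yes

Engaged: Subject A 381/648 = 58.8%, the emoji subject 37/51 = 72.5% → the emoji subject
Dormant: Subject A 16/48 = 33.3%, the emoji subject 272/672 = 40.5% → the emoji subject
Overall: Subject A 397/696 = 57.0%, the emoji subject 309/723 = 42.7% → Subject A
The emoji subject wins each recipient group but Subject A wins overall — the comparison reverses. The emoji subject's sends skew toward dormant, which has a lower base rate.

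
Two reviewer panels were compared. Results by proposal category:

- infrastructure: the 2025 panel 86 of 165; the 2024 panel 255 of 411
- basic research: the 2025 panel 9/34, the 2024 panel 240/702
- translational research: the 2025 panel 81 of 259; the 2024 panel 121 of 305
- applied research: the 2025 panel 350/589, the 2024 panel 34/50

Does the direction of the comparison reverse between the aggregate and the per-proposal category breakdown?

Yes

Infrastructure: the 2025 panel 86/165 = 52.1%, the 2024 panel 255/411 = 62.0% → the 2024 panel
Basic research: the 2025 panel 9/34 = 26.5%, the 2024 panel 240/702 = 34.2% → the 2024 panel
Translational research: the 2025 panel 81/259 = 31.3%, the 2024 panel 121/305 = 39.7% → the 2024 panel
Applied research: the 2025 panel 350/589 = 59.4%, the 2024 panel 34/50 = 68.0% → the 2024 panel
Overall: the 2025 panel 526/1047 = 50.2%, the 2024 panel 650/1468 = 44.3% → the 2025 panel
The 2024 panel wins each proposal group but the 2025 panel wins overall — the comparison reverses. The 2024 panel's proposals skew toward basic research, which has a lower base rate.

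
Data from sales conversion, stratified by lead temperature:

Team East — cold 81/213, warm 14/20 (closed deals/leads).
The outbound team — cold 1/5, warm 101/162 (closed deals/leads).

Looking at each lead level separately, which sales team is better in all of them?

Cold: Team East 81/213 = 38.0%, the outbound team 1/5 = 20.0% → Team East
Warm: Team East 14/20 = 70.0%, the outbound team 101/162 = 62.3% → Team East
Team East has the higher rate in both groups.

Team East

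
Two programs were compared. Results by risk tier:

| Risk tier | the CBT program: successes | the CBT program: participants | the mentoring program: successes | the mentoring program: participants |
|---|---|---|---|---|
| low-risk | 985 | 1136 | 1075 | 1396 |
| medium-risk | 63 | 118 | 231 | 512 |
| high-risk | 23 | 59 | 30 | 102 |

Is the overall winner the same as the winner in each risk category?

Low-risk: the CBT program 985/1136 = 86.7%, the mentoring program 1075/1396 = 77.0% → the CBT program
Medium-risk: the CBT program 63/118 = 53.4%, the mentoring program 231/512 = 45.1% → the CBT program
High-risk: the CBT program 23/59 = 39.0%, the mentoring program 30/102 = 29.4% → the CBT program
Overall: the CBT program 1071/1313 = 81.6%, the mentoring program 1336/2010 = 66.5% → the CBT program
The CBT program wins overall and in every risk group — no reversal.

Yes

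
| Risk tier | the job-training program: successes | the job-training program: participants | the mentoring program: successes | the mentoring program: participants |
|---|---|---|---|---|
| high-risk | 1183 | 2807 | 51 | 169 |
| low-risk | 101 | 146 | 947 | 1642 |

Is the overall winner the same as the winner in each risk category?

No

High-risk: the job-training program 1183/2807 = 42.1%, the mentoring program 51/169 = 30.2% → the job-training program
Low-risk: the job-training program 101/146 = 69.2%, the mentoring program 947/1642 = 57.7% → the job-training program
Overall: the job-training program 1284/2953 = 43.5%, the mentoring program 998/1811 = 55.1% → the mentoring program
The job-training program wins each risk group but the mentoring program wins overall — the comparison reverses. The job-training program's participants skew toward high-risk, which has a lower base rate.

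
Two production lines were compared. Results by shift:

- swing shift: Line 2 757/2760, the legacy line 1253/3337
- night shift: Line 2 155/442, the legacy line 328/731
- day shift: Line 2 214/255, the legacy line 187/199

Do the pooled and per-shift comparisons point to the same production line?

Yes

Swing shift: Line 2 757/2760 = 27.4%, the legacy line 1253/3337 = 37.5% → the legacy line
Night shift: Line 2 155/442 = 35.1%, the legacy line 328/731 = 44.9% → the legacy line
Day shift: Line 2 214/255 = 83.9%, the legacy line 187/199 = 94.0% → the legacy line
Overall: Line 2 1126/3457 = 32.6%, the legacy line 1768/4267 = 41.4% → the legacy line
The legacy line wins overall and in every shift group — no reversal.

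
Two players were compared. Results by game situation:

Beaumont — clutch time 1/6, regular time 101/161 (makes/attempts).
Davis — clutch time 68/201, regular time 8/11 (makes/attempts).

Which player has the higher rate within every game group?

Davis

Clutch time: Beaumont 1/6 = 16.7%, Davis 68/201 = 33.8% → Davis
Regular time: Beaumont 101/161 = 62.7%, Davis 8/11 = 72.7% → Davis
Davis has the higher rate in both groups.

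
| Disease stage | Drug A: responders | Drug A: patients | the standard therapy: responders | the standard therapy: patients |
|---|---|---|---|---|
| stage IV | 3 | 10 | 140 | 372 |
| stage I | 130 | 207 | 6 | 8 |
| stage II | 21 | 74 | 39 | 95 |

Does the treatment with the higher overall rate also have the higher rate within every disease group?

Stage IV: Drug A 3/10 = 30.0%, the standard therapy 140/372 = 37.6% → the standard therapy
Stage I: Drug A 130/207 = 62.8%, the standard therapy 6/8 = 75.0% → the standard therapy
Stage II: Drug A 21/74 = 28.4%, the standard therapy 39/95 = 41.1% → the standard therapy
Overall: Drug A 154/291 = 52.9%, the standard therapy 185/475 = 38.9% → Drug A
The standard therapy wins each disease group but Drug A wins overall — the comparison reverses. The standard therapy's patients skew toward stage IV, which has a lower base rate.

No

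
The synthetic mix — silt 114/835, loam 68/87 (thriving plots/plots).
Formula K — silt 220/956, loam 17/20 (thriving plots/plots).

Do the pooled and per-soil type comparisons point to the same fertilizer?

Yes

Silt: the synthetic mix 114/835 = 13.7%, Formula K 220/956 = 23.0% → Formula K
Loam: the synthetic mix 68/87 = 78.2%, Formula K 17/20 = 85.0% → Formula K
Overall: the synthetic mix 182/922 = 19.7%, Formula K 237/976 = 24.3% → Formula K
Formula K wins overall and in every soil group — no reversal.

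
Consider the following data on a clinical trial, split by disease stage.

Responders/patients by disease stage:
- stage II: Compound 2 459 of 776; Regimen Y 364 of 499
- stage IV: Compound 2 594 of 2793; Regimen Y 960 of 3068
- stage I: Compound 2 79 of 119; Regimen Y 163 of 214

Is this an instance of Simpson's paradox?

Stage II: Compound 2 459/776 = 59.1%, Regimen Y 364/499 = 72.9% → Regimen Y
Stage IV: Compound 2 594/2793 = 21.3%, Regimen Y 960/3068 = 31.3% → Regimen Y
Stage I: Compound 2 79/119 = 66.4%, Regimen Y 163/214 = 76.2% → Regimen Y
Overall: Compound 2 1132/3688 = 30.7%, Regimen Y 1487/3781 = 39.3% → Regimen Y
Regimen Y wins overall and in every disease group — no reversal.

No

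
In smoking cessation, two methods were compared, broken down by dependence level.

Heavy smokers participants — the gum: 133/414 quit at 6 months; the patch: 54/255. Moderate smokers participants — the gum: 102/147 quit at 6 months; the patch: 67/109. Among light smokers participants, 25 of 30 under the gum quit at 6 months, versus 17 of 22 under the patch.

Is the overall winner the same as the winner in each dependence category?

Yes

Heavy smokers: the gum 133/414 = 32.1%, the patch 54/255 = 21.2% → the gum
Moderate smokers: the gum 102/147 = 69.4%, the patch 67/109 = 61.5% → the gum
Light smokers: the gum 25/30 = 83.3%, the patch 17/22 = 77.3% → the gum
Overall: the gum 260/591 = 44.0%, the patch 138/386 = 35.8% → the gum
The gum wins overall and in every dependence group — no reversal.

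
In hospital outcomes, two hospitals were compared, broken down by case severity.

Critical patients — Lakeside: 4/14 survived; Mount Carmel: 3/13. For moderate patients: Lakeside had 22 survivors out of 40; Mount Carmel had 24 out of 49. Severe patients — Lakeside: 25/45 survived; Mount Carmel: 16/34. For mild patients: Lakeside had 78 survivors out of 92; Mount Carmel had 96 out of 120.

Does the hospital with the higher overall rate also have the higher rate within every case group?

Yes

Critical: Lakeside 4/14 = 28.6%, Mount Carmel 3/13 = 23.1% → Lakeside
Moderate: Lakeside 22/40 = 55.0%, Mount Carmel 24/49 = 49.0% → Lakeside
Severe: Lakeside 25/45 = 55.6%, Mount Carmel 16/34 = 47.1% → Lakeside
Mild: Lakeside 78/92 = 84.8%, Mount Carmel 96/120 = 80.0% → Lakeside
Overall: Lakeside 129/191 = 67.5%, Mount Carmel 139/216 = 64.4% → Lakeside
Lakeside wins overall and in every case group — no reversal.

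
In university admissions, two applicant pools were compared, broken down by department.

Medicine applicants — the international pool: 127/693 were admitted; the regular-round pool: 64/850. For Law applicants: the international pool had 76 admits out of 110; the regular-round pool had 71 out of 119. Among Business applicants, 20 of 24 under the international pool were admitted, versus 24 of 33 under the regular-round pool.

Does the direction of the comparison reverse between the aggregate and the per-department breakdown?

No

Medicine: the international pool 127/693 = 18.3%, the regular-round pool 64/850 = 7.5% → the international pool
Law: the international pool 76/110 = 69.1%, the regular-round pool 71/119 = 59.7% → the international pool
Business: the international pool 20/24 = 83.3%, the regular-round pool 24/33 = 72.7% → the international pool
Overall: the international pool 223/827 = 27.0%, the regular-round pool 159/1002 = 15.9% → the international pool
The international pool wins overall and in every department group — no reversal.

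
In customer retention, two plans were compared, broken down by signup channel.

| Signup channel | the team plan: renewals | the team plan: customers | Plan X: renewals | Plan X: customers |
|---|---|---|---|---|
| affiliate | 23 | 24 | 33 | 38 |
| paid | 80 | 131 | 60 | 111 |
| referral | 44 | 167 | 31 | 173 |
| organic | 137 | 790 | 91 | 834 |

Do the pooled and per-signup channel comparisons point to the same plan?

Yes

Affiliate: the team plan 23/24 = 95.8%, Plan X 33/38 = 86.8% → the team plan
Paid: the team plan 80/131 = 61.1%, Plan X 60/111 = 54.1% → the team plan
Referral: the team plan 44/167 = 26.3%, Plan X 31/173 = 17.9% → the team plan
Organic: the team plan 137/790 = 17.3%, Plan X 91/834 = 10.9% → the team plan
Overall: the team plan 284/1112 = 25.5%, Plan X 215/1156 = 18.6% → the team plan
The team plan wins overall and in every signup group — no reversal.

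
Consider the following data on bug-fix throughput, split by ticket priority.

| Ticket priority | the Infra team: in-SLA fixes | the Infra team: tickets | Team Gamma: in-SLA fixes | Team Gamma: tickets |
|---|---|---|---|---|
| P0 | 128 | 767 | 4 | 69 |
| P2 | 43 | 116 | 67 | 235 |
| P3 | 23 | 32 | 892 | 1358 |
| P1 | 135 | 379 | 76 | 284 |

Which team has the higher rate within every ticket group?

P0: the Infra team 128/767 = 16.7%, Team Gamma 4/69 = 5.8% → the Infra team
P2: the Infra team 43/116 = 37.1%, Team Gamma 67/235 = 28.5% → the Infra team
P3: the Infra team 23/32 = 71.9%, Team Gamma 892/1358 = 65.7% → the Infra team
P1: the Infra team 135/379 = 35.6%, Team Gamma 76/284 = 26.8% → the Infra team
The Infra team has the higher rate in all 4 groups.

the Infra team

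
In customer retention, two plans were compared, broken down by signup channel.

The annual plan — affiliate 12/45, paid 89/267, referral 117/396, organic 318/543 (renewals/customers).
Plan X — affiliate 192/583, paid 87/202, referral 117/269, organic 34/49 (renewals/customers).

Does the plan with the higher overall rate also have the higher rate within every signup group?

No

Affiliate: the annual plan 12/45 = 26.7%, Plan X 192/583 = 32.9% → Plan X
Paid: the annual plan 89/267 = 33.3%, Plan X 87/202 = 43.1% → Plan X
Referral: the annual plan 117/396 = 29.5%, Plan X 117/269 = 43.5% → Plan X
Organic: the annual plan 318/543 = 58.6%, Plan X 34/49 = 69.4% → Plan X
Overall: the annual plan 536/1251 = 42.8%, Plan X 430/1103 = 39.0% → the annual plan
Plan X wins each signup group but the annual plan wins overall — the comparison reverses. Plan X's customers skew toward affiliate, which has a lower base rate.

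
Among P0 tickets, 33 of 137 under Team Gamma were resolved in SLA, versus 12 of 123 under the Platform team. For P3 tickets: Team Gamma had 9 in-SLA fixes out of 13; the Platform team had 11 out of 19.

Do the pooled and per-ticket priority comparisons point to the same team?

Yes

P0: Team Gamma 33/137 = 24.1%, the Platform team 12/123 = 9.8% → Team Gamma
P3: Team Gamma 9/13 = 69.2%, the Platform team 11/19 = 57.9% → Team Gamma
Overall: Team Gamma 42/150 = 28.0%, the Platform team 23/142 = 16.2% → Team Gamma
Team Gamma wins overall and in every ticket group — no reversal.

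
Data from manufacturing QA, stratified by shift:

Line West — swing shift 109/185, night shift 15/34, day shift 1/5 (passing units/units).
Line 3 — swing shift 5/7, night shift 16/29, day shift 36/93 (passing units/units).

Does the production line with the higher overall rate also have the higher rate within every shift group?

No

Swing shift: Line West 109/185 = 58.9%, Line 3 5/7 = 71.4% → Line 3
Night shift: Line West 15/34 = 44.1%, Line 3 16/29 = 55.2% → Line 3
Day shift: Line West 1/5 = 20.0%, Line 3 36/93 = 38.7% → Line 3
Overall: Line West 125/224 = 55.8%, Line 3 57/129 = 44.2% → Line West
Line 3 wins each shift group but Line West wins overall — the comparison reverses. Line 3's units skew toward day shift, which has a lower base rate.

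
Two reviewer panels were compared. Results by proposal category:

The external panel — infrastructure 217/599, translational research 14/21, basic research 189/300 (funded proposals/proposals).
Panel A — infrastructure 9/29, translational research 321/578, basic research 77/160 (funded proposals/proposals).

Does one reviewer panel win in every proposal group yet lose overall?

Infrastructure: the external panel 217/599 = 36.2%, Panel A 9/29 = 31.0% → the external panel
Translational research: the external panel 14/21 = 66.7%, Panel A 321/578 = 55.5% → the external panel
Basic research: the external panel 189/300 = 63.0%, Panel A 77/160 = 48.1% → the external panel
Overall: the external panel 420/920 = 45.7%, Panel A 407/767 = 53.1% → Panel A
The external panel wins each proposal group but Panel A wins overall — the comparison reverses. The external panel's proposals skew toward infrastructure, which has a lower base rate.

Yes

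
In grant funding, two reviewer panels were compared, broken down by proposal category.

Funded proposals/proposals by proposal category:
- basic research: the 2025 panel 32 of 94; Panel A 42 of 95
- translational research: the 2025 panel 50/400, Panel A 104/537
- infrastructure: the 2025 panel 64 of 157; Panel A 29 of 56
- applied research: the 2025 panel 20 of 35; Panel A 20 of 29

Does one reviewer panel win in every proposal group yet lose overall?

Basic research: the 2025 panel 32/94 = 34.0%, Panel A 42/95 = 44.2% → Panel A
Translational research: the 2025 panel 50/400 = 12.5%, Panel A 104/537 = 19.4% → Panel A
Infrastructure: the 2025 panel 64/157 = 40.8%, Panel A 29/56 = 51.8% → Panel A
Applied research: the 2025 panel 20/35 = 57.1%, Panel A 20/29 = 69.0% → Panel A
Overall: the 2025 panel 166/686 = 24.2%, Panel A 195/717 = 27.2% → Panel A
Panel A wins overall and in every proposal group — no reversal.

No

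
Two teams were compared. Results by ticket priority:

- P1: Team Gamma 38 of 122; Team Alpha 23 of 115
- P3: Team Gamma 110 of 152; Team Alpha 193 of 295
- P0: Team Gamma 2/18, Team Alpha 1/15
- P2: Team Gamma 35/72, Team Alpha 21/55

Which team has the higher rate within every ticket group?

P1: Team Gamma 38/122 = 31.1%, Team Alpha 23/115 = 20.0% → Team Gamma
P3: Team Gamma 110/152 = 72.4%, Team Alpha 193/295 = 65.4% → Team Gamma
P0: Team Gamma 2/18 = 11.1%, Team Alpha 1/15 = 6.7% → Team Gamma
P2: Team Gamma 35/72 = 48.6%, Team Alpha 21/55 = 38.2% → Team Gamma
Team Gamma has the higher rate in all 4 groups.

Team Gamma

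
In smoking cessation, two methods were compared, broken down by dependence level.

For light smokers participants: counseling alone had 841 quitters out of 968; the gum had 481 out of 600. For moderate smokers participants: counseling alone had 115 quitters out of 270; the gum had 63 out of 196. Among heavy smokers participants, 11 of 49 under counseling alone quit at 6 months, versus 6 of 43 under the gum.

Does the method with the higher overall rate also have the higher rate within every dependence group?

Yes

Light smokers: counseling alone 841/968 = 86.9%, the gum 481/600 = 80.2% → counseling alone
Moderate smokers: counseling alone 115/270 = 42.6%, the gum 63/196 = 32.1% → counseling alone
Heavy smokers: counseling alone 11/49 = 22.4%, the gum 6/43 = 14.0% → counseling alone
Overall: counseling alone 967/1287 = 75.1%, the gum 550/839 = 65.6% → counseling alone
Counseling alone wins overall and in every dependence group — no reversal.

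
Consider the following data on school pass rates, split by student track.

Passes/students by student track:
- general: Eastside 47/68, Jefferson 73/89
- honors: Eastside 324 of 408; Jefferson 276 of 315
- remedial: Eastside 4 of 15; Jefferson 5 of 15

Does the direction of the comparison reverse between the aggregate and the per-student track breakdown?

General: Eastside 47/68 = 69.1%, Jefferson 73/89 = 82.0% → Jefferson
Honors: Eastside 324/408 = 79.4%, Jefferson 276/315 = 87.6% → Jefferson
Remedial: Eastside 4/15 = 26.7%, Jefferson 5/15 = 33.3% → Jefferson
Overall: Eastside 375/491 = 76.4%, Jefferson 354/419 = 84.5% → Jefferson
Jefferson wins overall and in every student group — no reversal.

No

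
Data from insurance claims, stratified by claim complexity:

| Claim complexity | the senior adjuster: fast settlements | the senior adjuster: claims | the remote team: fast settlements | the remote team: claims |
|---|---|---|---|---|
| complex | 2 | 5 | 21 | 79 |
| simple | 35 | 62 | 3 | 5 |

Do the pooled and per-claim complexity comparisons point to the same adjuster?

Complex: the senior adjuster 2/5 = 40.0%, the remote team 21/79 = 26.6% → the senior adjuster
Simple: the senior adjuster 35/62 = 56.5%, the remote team 3/5 = 60.0% → the remote team
Overall: the senior adjuster 37/67 = 55.2%, the remote team 24/84 = 28.6% → the senior adjuster
Neither sweeps: the senior adjuster wins 1 of 2 groups, the remote team wins 1. The senior adjuster wins overall but not every group — no Simpson reversal.

No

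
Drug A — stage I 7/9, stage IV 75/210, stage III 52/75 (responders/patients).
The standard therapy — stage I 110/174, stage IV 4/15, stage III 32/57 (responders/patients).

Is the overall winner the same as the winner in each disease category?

Stage I: Drug A 7/9 = 77.8%, the standard therapy 110/174 = 63.2% → Drug A
Stage IV: Drug A 75/210 = 35.7%, the standard therapy 4/15 = 26.7% → Drug A
Stage III: Drug A 52/75 = 69.3%, the standard therapy 32/57 = 56.1% → Drug A
Overall: Drug A 134/294 = 45.6%, the standard therapy 146/246 = 59.3% → the standard therapy
Drug A wins each disease group but the standard therapy wins overall — the comparison reverses. Drug A's patients skew toward stage IV, which has a lower base rate.

No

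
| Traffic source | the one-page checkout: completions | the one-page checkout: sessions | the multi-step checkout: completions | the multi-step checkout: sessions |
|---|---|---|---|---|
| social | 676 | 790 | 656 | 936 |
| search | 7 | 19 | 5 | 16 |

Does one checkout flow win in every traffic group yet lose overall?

No

Social: the one-page checkout 676/790 = 85.6%, the multi-step checkout 656/936 = 70.1% → the one-page checkout
Search: the one-page checkout 7/19 = 36.8%, the multi-step checkout 5/16 = 31.2% → the one-page checkout
Overall: the one-page checkout 683/809 = 84.4%, the multi-step checkout 661/952 = 69.4% → the one-page checkout
The one-page checkout wins overall and in every traffic group — no reversal.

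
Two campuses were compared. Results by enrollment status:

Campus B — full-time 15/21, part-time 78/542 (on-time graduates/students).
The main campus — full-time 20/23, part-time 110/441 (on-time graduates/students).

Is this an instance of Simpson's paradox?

No

Full-time: Campus B 15/21 = 71.4%, the main campus 20/23 = 87.0% → the main campus
Part-time: Campus B 78/542 = 14.4%, the main campus 110/441 = 24.9% → the main campus
Overall: Campus B 93/563 = 16.5%, the main campus 130/464 = 28.0% → the main campus
The main campus wins overall and in every enrollment group — no reversal.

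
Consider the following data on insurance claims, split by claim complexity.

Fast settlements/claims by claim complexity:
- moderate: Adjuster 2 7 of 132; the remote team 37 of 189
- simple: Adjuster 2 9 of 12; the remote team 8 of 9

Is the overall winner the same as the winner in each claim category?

Moderate: Adjuster 2 7/132 = 5.3%, the remote team 37/189 = 19.6% → the remote team
Simple: Adjuster 2 9/12 = 75.0%, the remote team 8/9 = 88.9% → the remote team
Overall: Adjuster 2 16/144 = 11.1%, the remote team 45/198 = 22.7% → the remote team
The remote team wins overall and in every claim group — no reversal.

Yes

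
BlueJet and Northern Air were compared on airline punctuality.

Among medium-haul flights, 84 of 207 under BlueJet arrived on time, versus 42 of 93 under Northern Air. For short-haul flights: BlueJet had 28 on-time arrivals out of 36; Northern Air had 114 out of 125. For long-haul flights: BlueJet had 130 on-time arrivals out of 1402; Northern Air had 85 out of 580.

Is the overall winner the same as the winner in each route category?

Yes

Medium-haul: BlueJet 84/207 = 40.6%, Northern Air 42/93 = 45.2% → Northern Air
Short-haul: BlueJet 28/36 = 77.8%, Northern Air 114/125 = 91.2% → Northern Air
Long-haul: BlueJet 130/1402 = 9.3%, Northern Air 85/580 = 14.7% → Northern Air
Overall: BlueJet 242/1645 = 14.7%, Northern Air 241/798 = 30.2% → Northern Air
Northern Air wins overall and in every route group — no reversal.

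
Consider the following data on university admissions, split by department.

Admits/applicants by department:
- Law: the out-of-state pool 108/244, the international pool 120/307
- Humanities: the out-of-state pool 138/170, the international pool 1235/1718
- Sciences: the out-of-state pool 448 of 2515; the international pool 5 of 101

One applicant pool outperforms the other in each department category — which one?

the out-of-state pool

Law: the out-of-state pool 108/244 = 44.3%, the international pool 120/307 = 39.1% → the out-of-state pool
Humanities: the out-of-state pool 138/170 = 81.2%, the international pool 1235/1718 = 71.9% → the out-of-state pool
Sciences: the out-of-state pool 448/2515 = 17.8%, the international pool 5/101 = 5.0% → the out-of-state pool
The out-of-state pool has the higher rate in all 3 groups.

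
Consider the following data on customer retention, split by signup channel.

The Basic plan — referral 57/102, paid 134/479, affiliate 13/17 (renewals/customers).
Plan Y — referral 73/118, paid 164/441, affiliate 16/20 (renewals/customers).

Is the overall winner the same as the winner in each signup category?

Referral: the Basic plan 57/102 = 55.9%, Plan Y 73/118 = 61.9% → Plan Y
Paid: the Basic plan 134/479 = 28.0%, Plan Y 164/441 = 37.2% → Plan Y
Affiliate: the Basic plan 13/17 = 76.5%, Plan Y 16/20 = 80.0% → Plan Y
Overall: the Basic plan 204/598 = 34.1%, Plan Y 253/579 = 43.7% → Plan Y
Plan Y wins overall and in every signup group — no reversal.

Yes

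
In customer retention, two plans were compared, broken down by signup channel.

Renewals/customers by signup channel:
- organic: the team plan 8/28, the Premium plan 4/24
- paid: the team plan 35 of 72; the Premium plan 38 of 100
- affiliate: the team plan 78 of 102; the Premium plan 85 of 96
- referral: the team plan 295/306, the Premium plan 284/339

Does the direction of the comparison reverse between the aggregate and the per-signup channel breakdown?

Organic: the team plan 8/28 = 28.6%, the Premium plan 4/24 = 16.7% → the team plan
Paid: the team plan 35/72 = 48.6%, the Premium plan 38/100 = 38.0% → the team plan
Affiliate: the team plan 78/102 = 76.5%, the Premium plan 85/96 = 88.5% → the Premium plan
Referral: the team plan 295/306 = 96.4%, the Premium plan 284/339 = 83.8% → the team plan
Overall: the team plan 416/508 = 81.9%, the Premium plan 411/559 = 73.5% → the team plan
Neither sweeps: the team plan wins 3 of 4 groups, the Premium plan wins 1. The team plan wins overall but not every group — no Simpson reversal.

No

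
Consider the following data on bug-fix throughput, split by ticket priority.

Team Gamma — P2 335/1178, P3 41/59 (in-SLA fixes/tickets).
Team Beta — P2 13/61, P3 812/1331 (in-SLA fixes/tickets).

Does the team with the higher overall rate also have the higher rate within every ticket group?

No

P2: Team Gamma 335/1178 = 28.4%, Team Beta 13/61 = 21.3% → Team Gamma
P3: Team Gamma 41/59 = 69.5%, Team Beta 812/1331 = 61.0% → Team Gamma
Overall: Team Gamma 376/1237 = 30.4%, Team Beta 825/1392 = 59.3% → Team Beta
Team Gamma wins each ticket group but Team Beta wins overall — the comparison reverses. Team Gamma's tickets skew toward P2, which has a lower base rate.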